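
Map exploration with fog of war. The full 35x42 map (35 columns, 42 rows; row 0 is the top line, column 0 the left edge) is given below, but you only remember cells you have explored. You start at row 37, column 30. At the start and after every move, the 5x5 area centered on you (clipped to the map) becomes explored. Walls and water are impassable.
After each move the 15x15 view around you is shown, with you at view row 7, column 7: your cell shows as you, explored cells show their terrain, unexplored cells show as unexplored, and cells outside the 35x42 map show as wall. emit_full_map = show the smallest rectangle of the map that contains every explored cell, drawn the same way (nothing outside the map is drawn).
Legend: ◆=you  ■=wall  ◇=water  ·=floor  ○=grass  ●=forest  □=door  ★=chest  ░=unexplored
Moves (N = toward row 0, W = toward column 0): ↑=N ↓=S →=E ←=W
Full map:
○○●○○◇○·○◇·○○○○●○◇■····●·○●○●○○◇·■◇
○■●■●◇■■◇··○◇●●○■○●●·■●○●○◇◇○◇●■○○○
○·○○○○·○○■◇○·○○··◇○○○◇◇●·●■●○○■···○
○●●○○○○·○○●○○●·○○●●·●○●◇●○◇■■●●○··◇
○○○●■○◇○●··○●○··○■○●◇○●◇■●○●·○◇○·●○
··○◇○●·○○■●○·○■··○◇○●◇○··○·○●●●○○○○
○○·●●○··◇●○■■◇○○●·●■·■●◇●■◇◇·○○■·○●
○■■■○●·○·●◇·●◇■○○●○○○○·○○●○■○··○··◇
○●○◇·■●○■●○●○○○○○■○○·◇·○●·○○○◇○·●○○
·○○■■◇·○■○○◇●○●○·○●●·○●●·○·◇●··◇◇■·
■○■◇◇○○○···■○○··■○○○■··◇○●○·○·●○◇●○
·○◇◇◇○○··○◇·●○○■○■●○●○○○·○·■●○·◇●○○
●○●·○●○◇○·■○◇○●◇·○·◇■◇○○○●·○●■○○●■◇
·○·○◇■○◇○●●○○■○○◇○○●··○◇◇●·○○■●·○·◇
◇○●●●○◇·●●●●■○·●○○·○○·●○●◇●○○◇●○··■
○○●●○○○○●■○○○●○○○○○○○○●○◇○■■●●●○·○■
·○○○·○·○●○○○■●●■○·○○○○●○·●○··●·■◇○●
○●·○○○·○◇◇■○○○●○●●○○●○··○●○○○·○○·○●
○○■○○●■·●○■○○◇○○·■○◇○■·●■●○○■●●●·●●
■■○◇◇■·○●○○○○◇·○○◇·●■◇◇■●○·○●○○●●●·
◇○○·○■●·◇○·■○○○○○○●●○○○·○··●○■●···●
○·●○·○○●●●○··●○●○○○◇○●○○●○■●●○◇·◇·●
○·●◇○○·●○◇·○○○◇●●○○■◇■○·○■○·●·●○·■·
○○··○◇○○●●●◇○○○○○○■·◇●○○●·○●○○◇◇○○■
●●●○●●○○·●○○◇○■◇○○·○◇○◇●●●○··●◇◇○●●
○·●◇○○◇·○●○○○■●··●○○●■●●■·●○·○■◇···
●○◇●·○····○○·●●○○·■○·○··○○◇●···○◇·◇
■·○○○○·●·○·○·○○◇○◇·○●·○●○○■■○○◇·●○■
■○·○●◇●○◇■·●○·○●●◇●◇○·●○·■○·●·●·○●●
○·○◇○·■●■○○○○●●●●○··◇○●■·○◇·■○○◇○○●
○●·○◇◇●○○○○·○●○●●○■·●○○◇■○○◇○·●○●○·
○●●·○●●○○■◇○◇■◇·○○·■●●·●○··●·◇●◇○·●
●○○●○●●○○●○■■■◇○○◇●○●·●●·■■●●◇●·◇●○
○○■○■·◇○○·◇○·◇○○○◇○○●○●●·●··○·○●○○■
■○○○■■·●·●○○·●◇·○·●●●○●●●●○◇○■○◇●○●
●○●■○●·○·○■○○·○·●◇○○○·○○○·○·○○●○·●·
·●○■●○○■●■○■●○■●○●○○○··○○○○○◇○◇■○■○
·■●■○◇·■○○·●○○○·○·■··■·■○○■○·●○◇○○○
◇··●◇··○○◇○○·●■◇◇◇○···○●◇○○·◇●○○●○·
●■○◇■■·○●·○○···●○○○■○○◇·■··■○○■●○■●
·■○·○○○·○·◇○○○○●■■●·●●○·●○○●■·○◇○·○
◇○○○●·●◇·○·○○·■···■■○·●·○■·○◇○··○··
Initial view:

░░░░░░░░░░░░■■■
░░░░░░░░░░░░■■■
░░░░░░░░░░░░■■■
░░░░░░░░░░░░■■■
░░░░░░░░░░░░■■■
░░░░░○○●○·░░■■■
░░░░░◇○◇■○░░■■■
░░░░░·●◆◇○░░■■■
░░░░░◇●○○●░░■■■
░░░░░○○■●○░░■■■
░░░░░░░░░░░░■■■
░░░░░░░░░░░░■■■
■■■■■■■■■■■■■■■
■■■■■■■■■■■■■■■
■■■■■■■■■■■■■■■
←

░░░░░░░░░░░░░■■
░░░░░░░░░░░░░■■
░░░░░░░░░░░░░■■
░░░░░░░░░░░░░■■
░░░░░░░░░░░░░■■
░░░░░·○○●○·░░■■
░░░░░○◇○◇■○░░■■
░░░░░○·◆○◇○░░■■
░░░░░·◇●○○●░░■■
░░░░░■○○■●○░░■■
░░░░░░░░░░░░░■■
░░░░░░░░░░░░░■■
■■■■■■■■■■■■■■■
■■■■■■■■■■■■■■■
■■■■■■■■■■■■■■■

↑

░░░░░░░░░░░░░■■
░░░░░░░░░░░░░■■
░░░░░░░░░░░░░■■
░░░░░░░░░░░░░■■
░░░░░░░░░░░░░■■
░░░░░◇○■○◇░░░■■
░░░░░·○○●○·░░■■
░░░░░○◇◆◇■○░░■■
░░░░░○·●○◇○░░■■
░░░░░·◇●○○●░░■■
░░░░░■○○■●○░░■■
░░░░░░░░░░░░░■■
░░░░░░░░░░░░░■■
■■■■■■■■■■■■■■■
■■■■■■■■■■■■■■■

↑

░░░░░░░░░░░░░■■
░░░░░░░░░░░░░■■
░░░░░░░░░░░░░■■
░░░░░░░░░░░░░■■
░░░░░░░░░░░░░■■
░░░░░·○·○●░░░■■
░░░░░◇○■○◇░░░■■
░░░░░·○◆●○·░░■■
░░░░░○◇○◇■○░░■■
░░░░░○·●○◇○░░■■
░░░░░·◇●○○●░░■■
░░░░░■○○■●○░░■■
░░░░░░░░░░░░░■■
░░░░░░░░░░░░░■■
■■■■■■■■■■■■■■■

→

░░░░░░░░░░░░■■■
░░░░░░░░░░░░■■■
░░░░░░░░░░░░■■■
░░░░░░░░░░░░■■■
░░░░░░░░░░░░■■■
░░░░·○·○●○░░■■■
░░░░◇○■○◇●░░■■■
░░░░·○○◆○·░░■■■
░░░░○◇○◇■○░░■■■
░░░░○·●○◇○░░■■■
░░░░·◇●○○●░░■■■
░░░░■○○■●○░░■■■
░░░░░░░░░░░░■■■
░░░░░░░░░░░░■■■
■■■■■■■■■■■■■■■

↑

░░░░░░░░░░░░■■■
░░░░░░░░░░░░■■■
░░░░░░░░░░░░■■■
░░░░░░░░░░░░■■■
░░░░░░░░░░░░■■■
░░░░░●◇●·◇░░■■■
░░░░·○·○●○░░■■■
░░░░◇○■◆◇●░░■■■
░░░░·○○●○·░░■■■
░░░░○◇○◇■○░░■■■
░░░░○·●○◇○░░■■■
░░░░·◇●○○●░░■■■
░░░░■○○■●○░░■■■
░░░░░░░░░░░░■■■
░░░░░░░░░░░░■■■

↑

░░░░░░░░░░░░■■■
░░░░░░░░░░░░■■■
░░░░░░░░░░░░■■■
░░░░░░░░░░░░■■■
░░░░░░░░░░░░■■■
░░░░░·◇●◇○░░■■■
░░░░░●◇●·◇░░■■■
░░░░·○·◆●○░░■■■
░░░░◇○■○◇●░░■■■
░░░░·○○●○·░░■■■
░░░░○◇○◇■○░░■■■
░░░░○·●○◇○░░■■■
░░░░·◇●○○●░░■■■
░░░░■○○■●○░░■■■
░░░░░░░░░░░░■■■

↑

░░░░░░░░░░░░■■■
░░░░░░░░░░░░■■■
░░░░░░░░░░░░■■■
░░░░░░░░░░░░■■■
░░░░░░░░░░░░■■■
░░░░░○·●○●░░■■■
░░░░░·◇●◇○░░■■■
░░░░░●◇◆·◇░░■■■
░░░░·○·○●○░░■■■
░░░░◇○■○◇●░░■■■
░░░░·○○●○·░░■■■
░░░░○◇○◇■○░░■■■
░░░░○·●○◇○░░■■■
░░░░·◇●○○●░░■■■
░░░░■○○■●○░░■■■

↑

░░░░░░░░░░░░■■■
░░░░░░░░░░░░■■■
░░░░░░░░░░░░■■■
░░░░░░░░░░░░■■■
░░░░░░░░░░░░■■■
░░░░░■○○◇○░░■■■
░░░░░○·●○●░░■■■
░░░░░·◇◆◇○░░■■■
░░░░░●◇●·◇░░■■■
░░░░·○·○●○░░■■■
░░░░◇○■○◇●░░■■■
░░░░·○○●○·░░■■■
░░░░○◇○◇■○░░■■■
░░░░○·●○◇○░░■■■
░░░░·◇●○○●░░■■■

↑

░░░░░░░░░░░░■■■
░░░░░░░░░░░░■■■
░░░░░░░░░░░░■■■
░░░░░░░░░░░░■■■
░░░░░░░░░░░░■■■
░░░░░●·●·○░░■■■
░░░░░■○○◇○░░■■■
░░░░░○·◆○●░░■■■
░░░░░·◇●◇○░░■■■
░░░░░●◇●·◇░░■■■
░░░░·○·○●○░░■■■
░░░░◇○■○◇●░░■■■
░░░░·○○●○·░░■■■
░░░░○◇○◇■○░░■■■
░░░░○·●○◇○░░■■■

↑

░░░░░░░░░░░░■■■
░░░░░░░░░░░░■■■
░░░░░░░░░░░░■■■
░░░░░░░░░░░░■■■
░░░░░░░░░░░░■■■
░░░░░○○◇·●░░■■■
░░░░░●·●·○░░■■■
░░░░░■○◆◇○░░■■■
░░░░░○·●○●░░■■■
░░░░░·◇●◇○░░■■■
░░░░░●◇●·◇░░■■■
░░░░·○·○●○░░■■■
░░░░◇○■○◇●░░■■■
░░░░·○○●○·░░■■■
░░░░○◇○◇■○░░■■■

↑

░░░░░░░░░░░░■■■
░░░░░░░░░░░░■■■
░░░░░░░░░░░░■■■
░░░░░░░░░░░░■■■
░░░░░░░░░░░░■■■
░░░░░···○◇░░■■■
░░░░░○○◇·●░░■■■
░░░░░●·◆·○░░■■■
░░░░░■○○◇○░░■■■
░░░░░○·●○●░░■■■
░░░░░·◇●◇○░░■■■
░░░░░●◇●·◇░░■■■
░░░░·○·○●○░░■■■
░░░░◇○■○◇●░░■■■
░░░░·○○●○·░░■■■

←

░░░░░░░░░░░░░■■
░░░░░░░░░░░░░■■
░░░░░░░░░░░░░■■
░░░░░░░░░░░░░■■
░░░░░░░░░░░░░■■
░░░░░●···○◇░░■■
░░░░░■○○◇·●░░■■
░░░░░·●◆●·○░░■■
░░░░░·■○○◇○░░■■
░░░░░◇○·●○●░░■■
░░░░░░·◇●◇○░░■■
░░░░░░●◇●·◇░░■■
░░░░░·○·○●○░░■■
░░░░░◇○■○◇●░░■■
░░░░░·○○●○·░░■■

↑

░░░░░░░░░░░░░■■
░░░░░░░░░░░░░■■
░░░░░░░░░░░░░■■
░░░░░░░░░░░░░■■
░░░░░░░░░░░░░■■
░░░░░○·○■◇░░░■■
░░░░░●···○◇░░■■
░░░░░■○◆◇·●░░■■
░░░░░·●·●·○░░■■
░░░░░·■○○◇○░░■■
░░░░░◇○·●○●░░■■
░░░░░░·◇●◇○░░■■
░░░░░░●◇●·◇░░■■
░░░░░·○·○●○░░■■
░░░░░◇○■○◇●░░■■

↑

░░░░░░░░░░░░░■■
░░░░░░░░░░░░░■■
░░░░░░░░░░░░░■■
░░░░░░░░░░░░░■■
░░░░░░░░░░░░░■■
░░░░░··●◇◇░░░■■
░░░░░○·○■◇░░░■■
░░░░░●·◆·○◇░░■■
░░░░░■○○◇·●░░■■
░░░░░·●·●·○░░■■
░░░░░·■○○◇○░░■■
░░░░░◇○·●○●░░■■
░░░░░░·◇●◇○░░■■
░░░░░░●◇●·◇░░■■
░░░░░·○·○●○░░■■

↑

░░░░░░░░░░░░░■■
░░░░░░░░░░░░░■■
░░░░░░░░░░░░░■■
░░░░░░░░░░░░░■■
░░░░░░░░░░░░░■■
░░░░░●○○◇◇░░░■■
░░░░░··●◇◇░░░■■
░░░░░○·◆■◇░░░■■
░░░░░●···○◇░░■■
░░░░░■○○◇·●░░■■
░░░░░·●·●·○░░■■
░░░░░·■○○◇○░░■■
░░░░░◇○·●○●░░■■
░░░░░░·◇●◇○░░■■
░░░░░░●◇●·◇░░■■

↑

░░░░░░░░░░░░░■■
░░░░░░░░░░░░░■■
░░░░░░░░░░░░░■■
░░░░░░░░░░░░░■■
░░░░░░░░░░░░░■■
░░░░░·●·●○░░░■■
░░░░░●○○◇◇░░░■■
░░░░░··◆◇◇░░░■■
░░░░░○·○■◇░░░■■
░░░░░●···○◇░░■■
░░░░░■○○◇·●░░■■
░░░░░·●·●·○░░■■
░░░░░·■○○◇○░░■■
░░░░░◇○·●○●░░■■
░░░░░░·◇●◇○░░■■

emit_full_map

·●·●○░
●○○◇◇░
··◆◇◇░
○·○■◇░
●···○◇
■○○◇·●
·●·●·○
·■○○◇○
◇○·●○●
░·◇●◇○
░●◇●·◇
·○·○●○
◇○■○◇●
·○○●○·
○◇○◇■○
○·●○◇○
·◇●○○●
■○○■●○


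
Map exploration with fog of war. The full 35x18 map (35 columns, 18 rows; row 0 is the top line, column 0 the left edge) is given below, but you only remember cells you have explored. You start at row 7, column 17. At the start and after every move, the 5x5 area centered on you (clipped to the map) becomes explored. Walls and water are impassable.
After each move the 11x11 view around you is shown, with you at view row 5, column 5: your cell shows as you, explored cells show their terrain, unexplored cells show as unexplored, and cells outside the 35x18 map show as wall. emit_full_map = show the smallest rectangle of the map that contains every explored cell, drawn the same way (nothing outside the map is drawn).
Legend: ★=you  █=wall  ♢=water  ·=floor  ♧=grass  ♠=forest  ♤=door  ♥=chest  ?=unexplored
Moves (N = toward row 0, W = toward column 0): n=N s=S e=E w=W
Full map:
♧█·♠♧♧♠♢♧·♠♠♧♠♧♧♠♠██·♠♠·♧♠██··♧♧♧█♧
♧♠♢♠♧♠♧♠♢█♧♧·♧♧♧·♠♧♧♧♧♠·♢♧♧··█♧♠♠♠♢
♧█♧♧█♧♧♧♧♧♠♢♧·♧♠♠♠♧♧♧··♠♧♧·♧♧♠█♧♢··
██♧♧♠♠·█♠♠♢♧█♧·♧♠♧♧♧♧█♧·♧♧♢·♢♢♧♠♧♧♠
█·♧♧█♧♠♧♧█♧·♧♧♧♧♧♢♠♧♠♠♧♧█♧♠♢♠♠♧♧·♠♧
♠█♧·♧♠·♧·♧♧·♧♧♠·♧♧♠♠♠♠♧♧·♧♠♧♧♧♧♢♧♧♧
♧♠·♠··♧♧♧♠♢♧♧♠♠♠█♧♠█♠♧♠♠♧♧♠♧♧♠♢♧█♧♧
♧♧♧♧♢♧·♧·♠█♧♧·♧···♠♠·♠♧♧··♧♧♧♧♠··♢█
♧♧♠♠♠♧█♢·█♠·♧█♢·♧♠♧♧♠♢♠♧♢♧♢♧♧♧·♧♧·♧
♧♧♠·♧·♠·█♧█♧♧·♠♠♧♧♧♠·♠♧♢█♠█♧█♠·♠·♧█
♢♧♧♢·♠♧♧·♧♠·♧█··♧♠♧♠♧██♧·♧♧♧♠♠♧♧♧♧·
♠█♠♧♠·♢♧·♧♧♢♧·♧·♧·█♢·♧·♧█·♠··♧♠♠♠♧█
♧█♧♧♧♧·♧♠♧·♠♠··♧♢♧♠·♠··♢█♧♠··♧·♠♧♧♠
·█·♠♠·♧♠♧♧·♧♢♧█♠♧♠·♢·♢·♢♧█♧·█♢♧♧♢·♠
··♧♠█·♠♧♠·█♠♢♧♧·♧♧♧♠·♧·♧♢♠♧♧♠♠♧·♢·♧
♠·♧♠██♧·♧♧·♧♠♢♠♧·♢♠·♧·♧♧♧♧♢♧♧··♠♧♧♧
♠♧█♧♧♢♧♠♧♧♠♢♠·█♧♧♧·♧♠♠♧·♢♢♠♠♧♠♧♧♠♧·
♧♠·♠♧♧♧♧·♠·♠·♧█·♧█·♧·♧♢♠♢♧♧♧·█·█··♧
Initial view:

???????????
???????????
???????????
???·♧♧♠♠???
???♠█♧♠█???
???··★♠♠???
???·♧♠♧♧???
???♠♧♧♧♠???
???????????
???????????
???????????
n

???????????
???????????
???????????
???♧♧♢♠♧???
???·♧♧♠♠???
???♠█★♠█???
???···♠♠???
???·♧♠♧♧???
???♠♧♧♧♠???
???????????
???????????

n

???????????
???????????
???????????
???♧♠♧♧♧???
???♧♧♢♠♧???
???·♧★♠♠???
???♠█♧♠█???
???···♠♠???
???·♧♠♧♧???
???♠♧♧♧♠???
???????????

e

???????????
???????????
???????????
??♧♠♧♧♧♧???
??♧♧♢♠♧♠???
??·♧♧★♠♠???
??♠█♧♠█♠???
??···♠♠·???
??·♧♠♧♧????
??♠♧♧♧♠????
???????????

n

███████████
???????????
???????????
???♠♠♧♧♧???
??♧♠♧♧♧♧???
??♧♧♢★♧♠???
??·♧♧♠♠♠???
??♠█♧♠█♠???
??···♠♠·???
??·♧♠♧♧????
??♠♧♧♧♠????

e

███████████
???????????
???????????
??♠♠♧♧♧·???
?♧♠♧♧♧♧█???
?♧♧♢♠★♠♠???
?·♧♧♠♠♠♠???
?♠█♧♠█♠♧???
?···♠♠·????
?·♧♠♧♧?????
?♠♧♧♧♠?????

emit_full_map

?♠♠♧♧♧·
♧♠♧♧♧♧█
♧♧♢♠★♠♠
·♧♧♠♠♠♠
♠█♧♠█♠♧
···♠♠·?
·♧♠♧♧??
♠♧♧♧♠??

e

███████████
???????????
???????????
?♠♠♧♧♧··???
♧♠♧♧♧♧█♧???
♧♧♢♠♧★♠♧???
·♧♧♠♠♠♠♧???
♠█♧♠█♠♧♠???
···♠♠·?????
·♧♠♧♧??????
♠♧♧♧♠??????

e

███████████
???????????
???????????
♠♠♧♧♧··♠???
♠♧♧♧♧█♧·???
♧♢♠♧♠★♧♧???
♧♧♠♠♠♠♧♧???
█♧♠█♠♧♠♠???
··♠♠·??????
♧♠♧♧???????
♧♧♧♠???????

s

???????????
???????????
♠♠♧♧♧··♠???
♠♧♧♧♧█♧·???
♧♢♠♧♠♠♧♧???
♧♧♠♠♠★♧♧???
█♧♠█♠♧♠♠???
··♠♠·♠♧♧???
♧♠♧♧???????
♧♧♧♠???????
???????????

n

███████████
???????????
???????????
♠♠♧♧♧··♠???
♠♧♧♧♧█♧·???
♧♢♠♧♠★♧♧???
♧♧♠♠♠♠♧♧???
█♧♠█♠♧♠♠???
··♠♠·♠♧♧???
♧♠♧♧???????
♧♧♧♠???????

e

███████████
???????????
???????????
♠♧♧♧··♠♧???
♧♧♧♧█♧·♧???
♢♠♧♠♠★♧█???
♧♠♠♠♠♧♧·???
♧♠█♠♧♠♠♧???
·♠♠·♠♧♧????
♠♧♧????????
♧♧♠????????

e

███████████
???????????
???????????
♧♧♧··♠♧♧???
♧♧♧█♧·♧♧???
♠♧♠♠♧★█♧???
♠♠♠♠♧♧·♧???
♠█♠♧♠♠♧♧???
♠♠·♠♧♧?????
♧♧?????????
♧♠?????????

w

███████████
???????????
???????????
♠♧♧♧··♠♧♧??
♧♧♧♧█♧·♧♧??
♢♠♧♠♠★♧█♧??
♧♠♠♠♠♧♧·♧??
♧♠█♠♧♠♠♧♧??
·♠♠·♠♧♧????
♠♧♧????????
♧♧♠????????

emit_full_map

?♠♠♧♧♧··♠♧♧
♧♠♧♧♧♧█♧·♧♧
♧♧♢♠♧♠♠★♧█♧
·♧♧♠♠♠♠♧♧·♧
♠█♧♠█♠♧♠♠♧♧
···♠♠·♠♧♧??
·♧♠♧♧??????
♠♧♧♧♠??????

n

███████████
███████████
???????????
???♧♧♠·♢???
♠♧♧♧··♠♧♧??
♧♧♧♧█★·♧♧??
♢♠♧♠♠♧♧█♧??
♧♠♠♠♠♧♧·♧??
♧♠█♠♧♠♠♧♧??
·♠♠·♠♧♧????
♠♧♧????????

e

███████████
███████████
???????????
??♧♧♠·♢♧???
♧♧♧··♠♧♧???
♧♧♧█♧★♧♧???
♠♧♠♠♧♧█♧???
♠♠♠♠♧♧·♧???
♠█♠♧♠♠♧♧???
♠♠·♠♧♧?????
♧♧?????????

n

███████████
███████████
███████████
???♠♠·♧♠???
??♧♧♠·♢♧???
♧♧♧··★♧♧???
♧♧♧█♧·♧♧???
♠♧♠♠♧♧█♧???
♠♠♠♠♧♧·♧???
♠█♠♧♠♠♧♧???
♠♠·♠♧♧?????

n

███████████
███████████
███████████
███████████
???♠♠·♧♠???
??♧♧♠★♢♧???
♧♧♧··♠♧♧???
♧♧♧█♧·♧♧???
♠♧♠♠♧♧█♧???
♠♠♠♠♧♧·♧???
♠█♠♧♠♠♧♧???

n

███████████
███████████
███████████
███████████
███████████
???♠♠★♧♠???
??♧♧♠·♢♧???
♧♧♧··♠♧♧???
♧♧♧█♧·♧♧???
♠♧♠♠♧♧█♧???
♠♠♠♠♧♧·♧???

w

███████████
███████████
███████████
███████████
███████████
???·♠★·♧♠??
???♧♧♠·♢♧??
♠♧♧♧··♠♧♧??
♧♧♧♧█♧·♧♧??
♢♠♧♠♠♧♧█♧??
♧♠♠♠♠♧♧·♧??

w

███████████
███████████
███████████
███████████
███████████
???█·★♠·♧♠?
???♧♧♧♠·♢♧?
♠♠♧♧♧··♠♧♧?
♠♧♧♧♧█♧·♧♧?
♧♢♠♧♠♠♧♧█♧?
♧♧♠♠♠♠♧♧·♧?

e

███████████
███████████
███████████
███████████
███████████
??█·♠★·♧♠??
??♧♧♧♠·♢♧??
♠♧♧♧··♠♧♧??
♧♧♧♧█♧·♧♧??
♢♠♧♠♠♧♧█♧??
♧♠♠♠♠♧♧·♧??

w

███████████
███████████
███████████
███████████
███████████
???█·★♠·♧♠?
???♧♧♧♠·♢♧?
♠♠♧♧♧··♠♧♧?
♠♧♧♧♧█♧·♧♧?
♧♢♠♧♠♠♧♧█♧?
♧♧♠♠♠♠♧♧·♧?

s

███████████
███████████
███████████
███████████
???█·♠♠·♧♠?
???♧♧★♠·♢♧?
♠♠♧♧♧··♠♧♧?
♠♧♧♧♧█♧·♧♧?
♧♢♠♧♠♠♧♧█♧?
♧♧♠♠♠♠♧♧·♧?
█♧♠█♠♧♠♠♧♧?


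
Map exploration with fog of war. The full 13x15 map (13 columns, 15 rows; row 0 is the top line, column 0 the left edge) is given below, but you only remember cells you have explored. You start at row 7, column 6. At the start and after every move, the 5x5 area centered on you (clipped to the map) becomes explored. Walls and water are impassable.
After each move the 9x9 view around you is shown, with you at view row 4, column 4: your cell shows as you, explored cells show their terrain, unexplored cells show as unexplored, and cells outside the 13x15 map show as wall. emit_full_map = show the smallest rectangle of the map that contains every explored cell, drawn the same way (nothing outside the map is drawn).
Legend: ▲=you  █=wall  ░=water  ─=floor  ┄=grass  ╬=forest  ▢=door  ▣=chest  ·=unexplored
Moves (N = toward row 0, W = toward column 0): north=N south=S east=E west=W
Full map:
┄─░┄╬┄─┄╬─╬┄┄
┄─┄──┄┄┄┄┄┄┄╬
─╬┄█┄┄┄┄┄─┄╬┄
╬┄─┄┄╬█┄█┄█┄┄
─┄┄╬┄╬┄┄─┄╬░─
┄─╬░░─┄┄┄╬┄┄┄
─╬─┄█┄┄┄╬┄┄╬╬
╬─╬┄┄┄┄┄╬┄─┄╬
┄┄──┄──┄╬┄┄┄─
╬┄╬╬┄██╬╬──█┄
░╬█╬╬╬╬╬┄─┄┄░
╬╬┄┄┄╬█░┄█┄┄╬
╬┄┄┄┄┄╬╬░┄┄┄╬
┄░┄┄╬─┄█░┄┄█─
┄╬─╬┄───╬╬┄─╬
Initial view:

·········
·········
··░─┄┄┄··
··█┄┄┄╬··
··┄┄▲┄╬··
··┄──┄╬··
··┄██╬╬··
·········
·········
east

·········
·········
·░─┄┄┄╬··
·█┄┄┄╬┄··
·┄┄┄▲╬┄··
·┄──┄╬┄··
·┄██╬╬─··
·········
·········

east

·········
·········
░─┄┄┄╬┄··
█┄┄┄╬┄┄··
┄┄┄┄▲┄─··
┄──┄╬┄┄··
┄██╬╬──··
·········
·········

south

·········
░─┄┄┄╬┄··
█┄┄┄╬┄┄··
┄┄┄┄╬┄─··
┄──┄▲┄┄··
┄██╬╬──··
··╬╬┄─┄··
·········
·········

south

░─┄┄┄╬┄··
█┄┄┄╬┄┄··
┄┄┄┄╬┄─··
┄──┄╬┄┄··
┄██╬▲──··
··╬╬┄─┄··
··█░┄█┄··
·········
·········

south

█┄┄┄╬┄┄··
┄┄┄┄╬┄─··
┄──┄╬┄┄··
┄██╬╬──··
··╬╬▲─┄··
··█░┄█┄··
··╬╬░┄┄··
·········
·········

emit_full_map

░─┄┄┄╬┄
█┄┄┄╬┄┄
┄┄┄┄╬┄─
┄──┄╬┄┄
┄██╬╬──
··╬╬▲─┄
··█░┄█┄
··╬╬░┄┄

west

·█┄┄┄╬┄┄·
·┄┄┄┄╬┄─·
·┄──┄╬┄┄·
·┄██╬╬──·
··╬╬▲┄─┄·
··╬█░┄█┄·
··┄╬╬░┄┄·
·········
·········

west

··█┄┄┄╬┄┄
··┄┄┄┄╬┄─
··┄──┄╬┄┄
··┄██╬╬──
··╬╬▲╬┄─┄
··┄╬█░┄█┄
··┄┄╬╬░┄┄
·········
·········

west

···█┄┄┄╬┄
···┄┄┄┄╬┄
··─┄──┄╬┄
··╬┄██╬╬─
··╬╬▲╬╬┄─
··┄┄╬█░┄█
··┄┄┄╬╬░┄
·········
·········

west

····█┄┄┄╬
····┄┄┄┄╬
··──┄──┄╬
··╬╬┄██╬╬
··█╬▲╬╬╬┄
··┄┄┄╬█░┄
··┄┄┄┄╬╬░
·········
·········

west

█····█┄┄┄
█····┄┄┄┄
█·┄──┄──┄
█·┄╬╬┄██╬
█·╬█▲╬╬╬╬
█·╬┄┄┄╬█░
█·┄┄┄┄┄╬╬
█········
█········

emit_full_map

···░─┄┄┄╬┄
···█┄┄┄╬┄┄
···┄┄┄┄╬┄─
┄──┄──┄╬┄┄
┄╬╬┄██╬╬──
╬█▲╬╬╬╬┄─┄
╬┄┄┄╬█░┄█┄
┄┄┄┄┄╬╬░┄┄


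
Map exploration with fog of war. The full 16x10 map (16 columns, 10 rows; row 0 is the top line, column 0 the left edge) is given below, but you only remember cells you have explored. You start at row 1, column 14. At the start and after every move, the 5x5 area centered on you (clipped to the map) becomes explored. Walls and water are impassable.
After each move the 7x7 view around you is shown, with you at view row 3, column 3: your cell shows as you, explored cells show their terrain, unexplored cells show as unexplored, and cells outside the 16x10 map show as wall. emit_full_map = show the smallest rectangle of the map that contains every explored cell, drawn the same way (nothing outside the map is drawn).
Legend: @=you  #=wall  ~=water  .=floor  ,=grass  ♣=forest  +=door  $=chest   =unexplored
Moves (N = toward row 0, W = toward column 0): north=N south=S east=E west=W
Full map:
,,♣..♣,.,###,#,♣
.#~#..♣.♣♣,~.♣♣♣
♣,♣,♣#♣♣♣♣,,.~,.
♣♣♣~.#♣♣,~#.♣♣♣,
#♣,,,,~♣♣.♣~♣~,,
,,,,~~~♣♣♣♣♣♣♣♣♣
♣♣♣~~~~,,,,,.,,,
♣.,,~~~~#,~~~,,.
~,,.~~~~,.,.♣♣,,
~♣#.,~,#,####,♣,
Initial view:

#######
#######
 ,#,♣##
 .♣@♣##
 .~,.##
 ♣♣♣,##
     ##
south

#######
 ,#,♣##
 .♣♣♣##
 .~@.##
 ♣♣♣,##
 ♣~,,##
     ##

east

#######
,#,♣###
.♣♣♣###
.~,@###
♣♣♣,###
♣~,,###
    ###

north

#######
#######
,#,♣###
.♣♣@###
.~,.###
♣♣♣,###
♣~,,###

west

#######
#######
 ,#,♣##
 .♣@♣##
 .~,.##
 ♣♣♣,##
 ♣~,,##

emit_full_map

,#,♣
.♣@♣
.~,.
♣♣♣,
♣~,,

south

#######
 ,#,♣##
 .♣♣♣##
 .~@.##
 ♣♣♣,##
 ♣~,,##
     ##

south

 ,#,♣##
 .♣♣♣##
 .~,.##
 ♣♣@,##
 ♣~,,##
 ♣♣♣♣##
     ##

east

,#,♣###
.♣♣♣###
.~,.###
♣♣♣@###
♣~,,###
♣♣♣♣###
    ###

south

.♣♣♣###
.~,.###
♣♣♣,###
♣~,@###
♣♣♣♣###
 ,,,###
    ###

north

,#,♣###
.♣♣♣###
.~,.###
♣♣♣@###
♣~,,###
♣♣♣♣###
 ,,,###

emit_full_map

,#,♣
.♣♣♣
.~,.
♣♣♣@
♣~,,
♣♣♣♣
 ,,,

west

 ,#,♣##
 .♣♣♣##
 .~,.##
 ♣♣@,##
 ♣~,,##
 ♣♣♣♣##
  ,,,##

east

,#,♣###
.♣♣♣###
.~,.###
♣♣♣@###
♣~,,###
♣♣♣♣###
 ,,,###

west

 ,#,♣##
 .♣♣♣##
 .~,.##
 ♣♣@,##
 ♣~,,##
 ♣♣♣♣##
  ,,,##

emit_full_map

,#,♣
.♣♣♣
.~,.
♣♣@,
♣~,,
♣♣♣♣
 ,,,


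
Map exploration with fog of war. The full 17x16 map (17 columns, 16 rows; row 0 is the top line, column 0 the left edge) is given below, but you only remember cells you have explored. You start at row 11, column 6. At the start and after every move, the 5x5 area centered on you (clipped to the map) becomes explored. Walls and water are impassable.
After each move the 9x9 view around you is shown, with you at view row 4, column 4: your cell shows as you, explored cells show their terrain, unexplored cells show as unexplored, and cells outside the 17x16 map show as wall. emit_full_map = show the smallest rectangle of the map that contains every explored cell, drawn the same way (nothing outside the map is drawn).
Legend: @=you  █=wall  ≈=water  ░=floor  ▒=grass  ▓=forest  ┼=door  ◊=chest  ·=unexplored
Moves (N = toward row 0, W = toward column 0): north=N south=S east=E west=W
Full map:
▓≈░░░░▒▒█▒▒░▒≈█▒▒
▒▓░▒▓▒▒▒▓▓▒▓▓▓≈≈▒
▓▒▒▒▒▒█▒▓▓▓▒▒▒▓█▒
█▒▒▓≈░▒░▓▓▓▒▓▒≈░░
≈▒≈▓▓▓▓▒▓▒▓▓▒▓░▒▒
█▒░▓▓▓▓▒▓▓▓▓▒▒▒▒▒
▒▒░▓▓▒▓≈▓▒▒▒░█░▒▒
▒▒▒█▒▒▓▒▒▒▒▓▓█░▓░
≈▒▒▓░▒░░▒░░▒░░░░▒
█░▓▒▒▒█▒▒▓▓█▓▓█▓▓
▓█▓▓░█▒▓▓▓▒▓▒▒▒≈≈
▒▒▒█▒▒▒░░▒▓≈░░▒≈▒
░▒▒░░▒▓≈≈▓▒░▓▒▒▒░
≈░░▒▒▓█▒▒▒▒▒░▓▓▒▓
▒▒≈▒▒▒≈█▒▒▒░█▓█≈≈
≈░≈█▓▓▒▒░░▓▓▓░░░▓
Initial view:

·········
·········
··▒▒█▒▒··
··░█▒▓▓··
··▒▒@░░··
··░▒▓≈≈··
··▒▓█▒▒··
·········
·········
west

·········
·········
··▒▒▒█▒▒·
··▓░█▒▓▓·
··█▒@▒░░·
··░░▒▓≈≈·
··▒▒▓█▒▒·
·········
·········

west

·········
·········
··▓▒▒▒█▒▒
··▓▓░█▒▓▓
··▒█@▒▒░░
··▒░░▒▓≈≈
··░▒▒▓█▒▒
·········
·········

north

·········
·········
··▒▓░▒░··
··▓▒▒▒█▒▒
··▓▓@█▒▓▓
··▒█▒▒▒░░
··▒░░▒▓≈≈
··░▒▒▓█▒▒
·········

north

·········
·········
··▒█▒▒▓··
··▒▓░▒░··
··▓▒@▒█▒▒
··▓▓░█▒▓▓
··▒█▒▒▒░░
··▒░░▒▓≈≈
··░▒▒▓█▒▒

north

·········
·········
··░▓▓▒▓··
··▒█▒▒▓··
··▒▓@▒░··
··▓▒▒▒█▒▒
··▓▓░█▒▓▓
··▒█▒▒▒░░
··▒░░▒▓≈≈

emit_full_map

░▓▓▒▓··
▒█▒▒▓··
▒▓@▒░··
▓▒▒▒█▒▒
▓▓░█▒▓▓
▒█▒▒▒░░
▒░░▒▓≈≈
░▒▒▓█▒▒

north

·········
·········
··░▓▓▓▓··
··░▓▓▒▓··
··▒█@▒▓··
··▒▓░▒░··
··▓▒▒▒█▒▒
··▓▓░█▒▓▓
··▒█▒▒▒░░

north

·········
·········
··≈▓▓▓▓··
··░▓▓▓▓··
··░▓@▒▓··
··▒█▒▒▓··
··▒▓░▒░··
··▓▒▒▒█▒▒
··▓▓░█▒▓▓

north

·········
·········
··▒▓≈░▒··
··≈▓▓▓▓··
··░▓@▓▓··
··░▓▓▒▓··
··▒█▒▒▓··
··▒▓░▒░··
··▓▒▒▒█▒▒

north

·········
·········
··▒▒▒▒█··
··▒▓≈░▒··
··≈▓@▓▓··
··░▓▓▓▓··
··░▓▓▒▓··
··▒█▒▒▓··
··▒▓░▒░··

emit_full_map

▒▒▒▒█··
▒▓≈░▒··
≈▓@▓▓··
░▓▓▓▓··
░▓▓▒▓··
▒█▒▒▓··
▒▓░▒░··
▓▒▒▒█▒▒
▓▓░█▒▓▓
▒█▒▒▒░░
▒░░▒▓≈≈
░▒▒▓█▒▒

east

·········
·········
·▒▒▒▒█▒··
·▒▓≈░▒░··
·≈▓▓@▓▒··
·░▓▓▓▓▒··
·░▓▓▒▓≈··
·▒█▒▒▓···
·▒▓░▒░···

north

█████████
·········
··▒▓▒▒▒··
·▒▒▒▒█▒··
·▒▓≈@▒░··
·≈▓▓▓▓▒··
·░▓▓▓▓▒··
·░▓▓▒▓≈··
·▒█▒▒▓···

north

█████████
█████████
··░░░▒▒··
··▒▓▒▒▒··
·▒▒▒@█▒··
·▒▓≈░▒░··
·≈▓▓▓▓▒··
·░▓▓▓▓▒··
·░▓▓▒▓≈··

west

█████████
█████████
··░░░░▒▒·
··░▒▓▒▒▒·
··▒▒@▒█▒·
··▒▓≈░▒░·
··≈▓▓▓▓▒·
··░▓▓▓▓▒·
··░▓▓▒▓≈·

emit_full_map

░░░░▒▒·
░▒▓▒▒▒·
▒▒@▒█▒·
▒▓≈░▒░·
≈▓▓▓▓▒·
░▓▓▓▓▒·
░▓▓▒▓≈·
▒█▒▒▓··
▒▓░▒░··
▓▒▒▒█▒▒
▓▓░█▒▓▓
▒█▒▒▒░░
▒░░▒▓≈≈
░▒▒▓█▒▒


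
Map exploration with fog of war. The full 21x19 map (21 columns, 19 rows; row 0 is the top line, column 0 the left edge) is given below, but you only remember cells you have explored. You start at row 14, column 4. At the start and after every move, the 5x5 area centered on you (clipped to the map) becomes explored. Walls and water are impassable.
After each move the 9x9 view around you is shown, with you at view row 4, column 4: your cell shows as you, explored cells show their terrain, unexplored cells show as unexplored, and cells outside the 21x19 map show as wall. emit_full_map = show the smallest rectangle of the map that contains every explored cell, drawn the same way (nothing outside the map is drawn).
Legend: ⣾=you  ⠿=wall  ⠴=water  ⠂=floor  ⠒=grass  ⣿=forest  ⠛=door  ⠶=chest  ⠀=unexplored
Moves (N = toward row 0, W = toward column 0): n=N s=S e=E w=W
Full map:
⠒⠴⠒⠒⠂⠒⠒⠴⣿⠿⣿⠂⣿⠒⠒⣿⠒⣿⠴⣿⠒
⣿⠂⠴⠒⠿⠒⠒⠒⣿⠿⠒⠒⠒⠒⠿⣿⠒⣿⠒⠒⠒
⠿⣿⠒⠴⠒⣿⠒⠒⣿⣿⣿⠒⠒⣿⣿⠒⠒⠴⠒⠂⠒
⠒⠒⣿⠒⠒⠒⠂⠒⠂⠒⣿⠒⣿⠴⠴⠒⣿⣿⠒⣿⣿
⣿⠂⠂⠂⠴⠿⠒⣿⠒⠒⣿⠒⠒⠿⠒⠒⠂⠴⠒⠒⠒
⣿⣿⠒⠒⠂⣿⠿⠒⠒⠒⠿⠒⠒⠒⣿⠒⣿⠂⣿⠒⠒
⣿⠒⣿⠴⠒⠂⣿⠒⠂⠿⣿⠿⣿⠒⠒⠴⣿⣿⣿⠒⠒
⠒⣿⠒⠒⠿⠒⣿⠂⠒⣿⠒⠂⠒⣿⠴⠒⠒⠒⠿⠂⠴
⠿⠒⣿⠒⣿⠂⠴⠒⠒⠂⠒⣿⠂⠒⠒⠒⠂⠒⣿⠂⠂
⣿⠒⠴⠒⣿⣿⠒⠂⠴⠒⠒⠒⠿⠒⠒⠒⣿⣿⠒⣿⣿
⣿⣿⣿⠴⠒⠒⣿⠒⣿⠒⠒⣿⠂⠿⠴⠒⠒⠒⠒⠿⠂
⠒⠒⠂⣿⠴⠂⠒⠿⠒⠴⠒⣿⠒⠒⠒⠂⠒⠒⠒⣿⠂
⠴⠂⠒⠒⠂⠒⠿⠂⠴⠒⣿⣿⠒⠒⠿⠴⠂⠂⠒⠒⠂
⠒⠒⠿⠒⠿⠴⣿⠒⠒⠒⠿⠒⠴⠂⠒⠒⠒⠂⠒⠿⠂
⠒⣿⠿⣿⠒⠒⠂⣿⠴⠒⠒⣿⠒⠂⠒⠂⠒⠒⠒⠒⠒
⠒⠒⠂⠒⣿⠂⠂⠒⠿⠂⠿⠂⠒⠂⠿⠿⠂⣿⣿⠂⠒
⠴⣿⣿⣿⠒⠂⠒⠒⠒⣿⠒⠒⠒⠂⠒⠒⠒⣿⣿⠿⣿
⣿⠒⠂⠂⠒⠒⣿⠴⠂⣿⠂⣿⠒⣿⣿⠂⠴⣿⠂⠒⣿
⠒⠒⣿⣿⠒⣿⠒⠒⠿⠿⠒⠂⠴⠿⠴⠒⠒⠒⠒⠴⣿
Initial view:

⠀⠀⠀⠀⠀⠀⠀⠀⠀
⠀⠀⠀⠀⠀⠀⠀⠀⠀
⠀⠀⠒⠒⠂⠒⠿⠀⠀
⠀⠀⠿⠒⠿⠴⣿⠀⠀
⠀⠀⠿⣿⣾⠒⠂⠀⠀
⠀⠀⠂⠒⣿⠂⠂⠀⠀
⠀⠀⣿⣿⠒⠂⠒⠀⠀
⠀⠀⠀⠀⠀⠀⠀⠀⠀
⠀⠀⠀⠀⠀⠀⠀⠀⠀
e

⠀⠀⠀⠀⠀⠀⠀⠀⠀
⠀⠀⠀⠀⠀⠀⠀⠀⠀
⠀⠒⠒⠂⠒⠿⠂⠀⠀
⠀⠿⠒⠿⠴⣿⠒⠀⠀
⠀⠿⣿⠒⣾⠂⣿⠀⠀
⠀⠂⠒⣿⠂⠂⠒⠀⠀
⠀⣿⣿⠒⠂⠒⠒⠀⠀
⠀⠀⠀⠀⠀⠀⠀⠀⠀
⠀⠀⠀⠀⠀⠀⠀⠀⠀

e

⠀⠀⠀⠀⠀⠀⠀⠀⠀
⠀⠀⠀⠀⠀⠀⠀⠀⠀
⠒⠒⠂⠒⠿⠂⠴⠀⠀
⠿⠒⠿⠴⣿⠒⠒⠀⠀
⠿⣿⠒⠒⣾⣿⠴⠀⠀
⠂⠒⣿⠂⠂⠒⠿⠀⠀
⣿⣿⠒⠂⠒⠒⠒⠀⠀
⠀⠀⠀⠀⠀⠀⠀⠀⠀
⠀⠀⠀⠀⠀⠀⠀⠀⠀

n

⠀⠀⠀⠀⠀⠀⠀⠀⠀
⠀⠀⠀⠀⠀⠀⠀⠀⠀
⠀⠀⠴⠂⠒⠿⠒⠀⠀
⠒⠒⠂⠒⠿⠂⠴⠀⠀
⠿⠒⠿⠴⣾⠒⠒⠀⠀
⠿⣿⠒⠒⠂⣿⠴⠀⠀
⠂⠒⣿⠂⠂⠒⠿⠀⠀
⣿⣿⠒⠂⠒⠒⠒⠀⠀
⠀⠀⠀⠀⠀⠀⠀⠀⠀

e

⠀⠀⠀⠀⠀⠀⠀⠀⠀
⠀⠀⠀⠀⠀⠀⠀⠀⠀
⠀⠴⠂⠒⠿⠒⠴⠀⠀
⠒⠂⠒⠿⠂⠴⠒⠀⠀
⠒⠿⠴⣿⣾⠒⠒⠀⠀
⣿⠒⠒⠂⣿⠴⠒⠀⠀
⠒⣿⠂⠂⠒⠿⠂⠀⠀
⣿⠒⠂⠒⠒⠒⠀⠀⠀
⠀⠀⠀⠀⠀⠀⠀⠀⠀

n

⠀⠀⠀⠀⠀⠀⠀⠀⠀
⠀⠀⠀⠀⠀⠀⠀⠀⠀
⠀⠀⠒⣿⠒⣿⠒⠀⠀
⠀⠴⠂⠒⠿⠒⠴⠀⠀
⠒⠂⠒⠿⣾⠴⠒⠀⠀
⠒⠿⠴⣿⠒⠒⠒⠀⠀
⣿⠒⠒⠂⣿⠴⠒⠀⠀
⠒⣿⠂⠂⠒⠿⠂⠀⠀
⣿⠒⠂⠒⠒⠒⠀⠀⠀

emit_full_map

⠀⠀⠀⠒⣿⠒⣿⠒
⠀⠀⠴⠂⠒⠿⠒⠴
⠒⠒⠂⠒⠿⣾⠴⠒
⠿⠒⠿⠴⣿⠒⠒⠒
⠿⣿⠒⠒⠂⣿⠴⠒
⠂⠒⣿⠂⠂⠒⠿⠂
⣿⣿⠒⠂⠒⠒⠒⠀

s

⠀⠀⠀⠀⠀⠀⠀⠀⠀
⠀⠀⠒⣿⠒⣿⠒⠀⠀
⠀⠴⠂⠒⠿⠒⠴⠀⠀
⠒⠂⠒⠿⠂⠴⠒⠀⠀
⠒⠿⠴⣿⣾⠒⠒⠀⠀
⣿⠒⠒⠂⣿⠴⠒⠀⠀
⠒⣿⠂⠂⠒⠿⠂⠀⠀
⣿⠒⠂⠒⠒⠒⠀⠀⠀
⠀⠀⠀⠀⠀⠀⠀⠀⠀

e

⠀⠀⠀⠀⠀⠀⠀⠀⠀
⠀⠒⣿⠒⣿⠒⠀⠀⠀
⠴⠂⠒⠿⠒⠴⠒⠀⠀
⠂⠒⠿⠂⠴⠒⣿⠀⠀
⠿⠴⣿⠒⣾⠒⠿⠀⠀
⠒⠒⠂⣿⠴⠒⠒⠀⠀
⣿⠂⠂⠒⠿⠂⠿⠀⠀
⠒⠂⠒⠒⠒⠀⠀⠀⠀
⠀⠀⠀⠀⠀⠀⠀⠀⠀

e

⠀⠀⠀⠀⠀⠀⠀⠀⠀
⠒⣿⠒⣿⠒⠀⠀⠀⠀
⠂⠒⠿⠒⠴⠒⣿⠀⠀
⠒⠿⠂⠴⠒⣿⣿⠀⠀
⠴⣿⠒⠒⣾⠿⠒⠀⠀
⠒⠂⣿⠴⠒⠒⣿⠀⠀
⠂⠂⠒⠿⠂⠿⠂⠀⠀
⠂⠒⠒⠒⠀⠀⠀⠀⠀
⠀⠀⠀⠀⠀⠀⠀⠀⠀

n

⠀⠀⠀⠀⠀⠀⠀⠀⠀
⠀⠀⠀⠀⠀⠀⠀⠀⠀
⠒⣿⠒⣿⠒⠒⣿⠀⠀
⠂⠒⠿⠒⠴⠒⣿⠀⠀
⠒⠿⠂⠴⣾⣿⣿⠀⠀
⠴⣿⠒⠒⠒⠿⠒⠀⠀
⠒⠂⣿⠴⠒⠒⣿⠀⠀
⠂⠂⠒⠿⠂⠿⠂⠀⠀
⠂⠒⠒⠒⠀⠀⠀⠀⠀

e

⠀⠀⠀⠀⠀⠀⠀⠀⠀
⠀⠀⠀⠀⠀⠀⠀⠀⠀
⣿⠒⣿⠒⠒⣿⠂⠀⠀
⠒⠿⠒⠴⠒⣿⠒⠀⠀
⠿⠂⠴⠒⣾⣿⠒⠀⠀
⣿⠒⠒⠒⠿⠒⠴⠀⠀
⠂⣿⠴⠒⠒⣿⠒⠀⠀
⠂⠒⠿⠂⠿⠂⠀⠀⠀
⠒⠒⠒⠀⠀⠀⠀⠀⠀

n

⠀⠀⠀⠀⠀⠀⠀⠀⠀
⠀⠀⠀⠀⠀⠀⠀⠀⠀
⠀⠀⠴⠒⠒⠒⠿⠀⠀
⣿⠒⣿⠒⠒⣿⠂⠀⠀
⠒⠿⠒⠴⣾⣿⠒⠀⠀
⠿⠂⠴⠒⣿⣿⠒⠀⠀
⣿⠒⠒⠒⠿⠒⠴⠀⠀
⠂⣿⠴⠒⠒⣿⠒⠀⠀
⠂⠒⠿⠂⠿⠂⠀⠀⠀

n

⠀⠀⠀⠀⠀⠀⠀⠀⠀
⠀⠀⠀⠀⠀⠀⠀⠀⠀
⠀⠀⠒⠂⠒⣿⠂⠀⠀
⠀⠀⠴⠒⠒⠒⠿⠀⠀
⣿⠒⣿⠒⣾⣿⠂⠀⠀
⠒⠿⠒⠴⠒⣿⠒⠀⠀
⠿⠂⠴⠒⣿⣿⠒⠀⠀
⣿⠒⠒⠒⠿⠒⠴⠀⠀
⠂⣿⠴⠒⠒⣿⠒⠀⠀

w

⠀⠀⠀⠀⠀⠀⠀⠀⠀
⠀⠀⠀⠀⠀⠀⠀⠀⠀
⠀⠀⠒⠒⠂⠒⣿⠂⠀
⠀⠀⠂⠴⠒⠒⠒⠿⠀
⠒⣿⠒⣿⣾⠒⣿⠂⠀
⠂⠒⠿⠒⠴⠒⣿⠒⠀
⠒⠿⠂⠴⠒⣿⣿⠒⠀
⠴⣿⠒⠒⠒⠿⠒⠴⠀
⠒⠂⣿⠴⠒⠒⣿⠒⠀

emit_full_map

⠀⠀⠀⠀⠀⠒⠒⠂⠒⣿⠂
⠀⠀⠀⠀⠀⠂⠴⠒⠒⠒⠿
⠀⠀⠀⠒⣿⠒⣿⣾⠒⣿⠂
⠀⠀⠴⠂⠒⠿⠒⠴⠒⣿⠒
⠒⠒⠂⠒⠿⠂⠴⠒⣿⣿⠒
⠿⠒⠿⠴⣿⠒⠒⠒⠿⠒⠴
⠿⣿⠒⠒⠂⣿⠴⠒⠒⣿⠒
⠂⠒⣿⠂⠂⠒⠿⠂⠿⠂⠀
⣿⣿⠒⠂⠒⠒⠒⠀⠀⠀⠀

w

⠀⠀⠀⠀⠀⠀⠀⠀⠀
⠀⠀⠀⠀⠀⠀⠀⠀⠀
⠀⠀⠴⠒⠒⠂⠒⣿⠂
⠀⠀⠒⠂⠴⠒⠒⠒⠿
⠀⠒⣿⠒⣾⠒⠒⣿⠂
⠴⠂⠒⠿⠒⠴⠒⣿⠒
⠂⠒⠿⠂⠴⠒⣿⣿⠒
⠿⠴⣿⠒⠒⠒⠿⠒⠴
⠒⠒⠂⣿⠴⠒⠒⣿⠒

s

⠀⠀⠀⠀⠀⠀⠀⠀⠀
⠀⠀⠴⠒⠒⠂⠒⣿⠂
⠀⠀⠒⠂⠴⠒⠒⠒⠿
⠀⠒⣿⠒⣿⠒⠒⣿⠂
⠴⠂⠒⠿⣾⠴⠒⣿⠒
⠂⠒⠿⠂⠴⠒⣿⣿⠒
⠿⠴⣿⠒⠒⠒⠿⠒⠴
⠒⠒⠂⣿⠴⠒⠒⣿⠒
⣿⠂⠂⠒⠿⠂⠿⠂⠀

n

⠀⠀⠀⠀⠀⠀⠀⠀⠀
⠀⠀⠀⠀⠀⠀⠀⠀⠀
⠀⠀⠴⠒⠒⠂⠒⣿⠂
⠀⠀⠒⠂⠴⠒⠒⠒⠿
⠀⠒⣿⠒⣾⠒⠒⣿⠂
⠴⠂⠒⠿⠒⠴⠒⣿⠒
⠂⠒⠿⠂⠴⠒⣿⣿⠒
⠿⠴⣿⠒⠒⠒⠿⠒⠴
⠒⠒⠂⣿⠴⠒⠒⣿⠒

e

⠀⠀⠀⠀⠀⠀⠀⠀⠀
⠀⠀⠀⠀⠀⠀⠀⠀⠀
⠀⠴⠒⠒⠂⠒⣿⠂⠀
⠀⠒⠂⠴⠒⠒⠒⠿⠀
⠒⣿⠒⣿⣾⠒⣿⠂⠀
⠂⠒⠿⠒⠴⠒⣿⠒⠀
⠒⠿⠂⠴⠒⣿⣿⠒⠀
⠴⣿⠒⠒⠒⠿⠒⠴⠀
⠒⠂⣿⠴⠒⠒⣿⠒⠀

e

⠀⠀⠀⠀⠀⠀⠀⠀⠀
⠀⠀⠀⠀⠀⠀⠀⠀⠀
⠴⠒⠒⠂⠒⣿⠂⠀⠀
⠒⠂⠴⠒⠒⠒⠿⠀⠀
⣿⠒⣿⠒⣾⣿⠂⠀⠀
⠒⠿⠒⠴⠒⣿⠒⠀⠀
⠿⠂⠴⠒⣿⣿⠒⠀⠀
⣿⠒⠒⠒⠿⠒⠴⠀⠀
⠂⣿⠴⠒⠒⣿⠒⠀⠀

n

⠀⠀⠀⠀⠀⠀⠀⠀⠀
⠀⠀⠀⠀⠀⠀⠀⠀⠀
⠀⠀⠒⣿⠒⠂⠒⠀⠀
⠴⠒⠒⠂⠒⣿⠂⠀⠀
⠒⠂⠴⠒⣾⠒⠿⠀⠀
⣿⠒⣿⠒⠒⣿⠂⠀⠀
⠒⠿⠒⠴⠒⣿⠒⠀⠀
⠿⠂⠴⠒⣿⣿⠒⠀⠀
⣿⠒⠒⠒⠿⠒⠴⠀⠀

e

⠀⠀⠀⠀⠀⠀⠀⠀⠀
⠀⠀⠀⠀⠀⠀⠀⠀⠀
⠀⠒⣿⠒⠂⠒⣿⠀⠀
⠒⠒⠂⠒⣿⠂⠒⠀⠀
⠂⠴⠒⠒⣾⠿⠒⠀⠀
⠒⣿⠒⠒⣿⠂⠿⠀⠀
⠿⠒⠴⠒⣿⠒⠒⠀⠀
⠂⠴⠒⣿⣿⠒⠀⠀⠀
⠒⠒⠒⠿⠒⠴⠀⠀⠀

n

⠀⠀⠀⠀⠀⠀⠀⠀⠀
⠀⠀⠀⠀⠀⠀⠀⠀⠀
⠀⠀⠿⣿⠿⣿⠒⠀⠀
⠀⠒⣿⠒⠂⠒⣿⠀⠀
⠒⠒⠂⠒⣾⠂⠒⠀⠀
⠂⠴⠒⠒⠒⠿⠒⠀⠀
⠒⣿⠒⠒⣿⠂⠿⠀⠀
⠿⠒⠴⠒⣿⠒⠒⠀⠀
⠂⠴⠒⣿⣿⠒⠀⠀⠀

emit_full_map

⠀⠀⠀⠀⠀⠀⠀⠿⣿⠿⣿⠒
⠀⠀⠀⠀⠀⠀⠒⣿⠒⠂⠒⣿
⠀⠀⠀⠀⠴⠒⠒⠂⠒⣾⠂⠒
⠀⠀⠀⠀⠒⠂⠴⠒⠒⠒⠿⠒
⠀⠀⠀⠒⣿⠒⣿⠒⠒⣿⠂⠿
⠀⠀⠴⠂⠒⠿⠒⠴⠒⣿⠒⠒
⠒⠒⠂⠒⠿⠂⠴⠒⣿⣿⠒⠀
⠿⠒⠿⠴⣿⠒⠒⠒⠿⠒⠴⠀
⠿⣿⠒⠒⠂⣿⠴⠒⠒⣿⠒⠀
⠂⠒⣿⠂⠂⠒⠿⠂⠿⠂⠀⠀
⣿⣿⠒⠂⠒⠒⠒⠀⠀⠀⠀⠀

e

⠀⠀⠀⠀⠀⠀⠀⠀⠀
⠀⠀⠀⠀⠀⠀⠀⠀⠀
⠀⠿⣿⠿⣿⠒⠒⠀⠀
⠒⣿⠒⠂⠒⣿⠴⠀⠀
⠒⠂⠒⣿⣾⠒⠒⠀⠀
⠴⠒⠒⠒⠿⠒⠒⠀⠀
⣿⠒⠒⣿⠂⠿⠴⠀⠀
⠒⠴⠒⣿⠒⠒⠀⠀⠀
⠴⠒⣿⣿⠒⠀⠀⠀⠀

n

⠀⠀⠀⠀⠀⠀⠀⠀⠀
⠀⠀⠀⠀⠀⠀⠀⠀⠀
⠀⠀⠿⠒⠒⠒⣿⠀⠀
⠀⠿⣿⠿⣿⠒⠒⠀⠀
⠒⣿⠒⠂⣾⣿⠴⠀⠀
⠒⠂⠒⣿⠂⠒⠒⠀⠀
⠴⠒⠒⠒⠿⠒⠒⠀⠀
⣿⠒⠒⣿⠂⠿⠴⠀⠀
⠒⠴⠒⣿⠒⠒⠀⠀⠀

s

⠀⠀⠀⠀⠀⠀⠀⠀⠀
⠀⠀⠿⠒⠒⠒⣿⠀⠀
⠀⠿⣿⠿⣿⠒⠒⠀⠀
⠒⣿⠒⠂⠒⣿⠴⠀⠀
⠒⠂⠒⣿⣾⠒⠒⠀⠀
⠴⠒⠒⠒⠿⠒⠒⠀⠀
⣿⠒⠒⣿⠂⠿⠴⠀⠀
⠒⠴⠒⣿⠒⠒⠀⠀⠀
⠴⠒⣿⣿⠒⠀⠀⠀⠀

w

⠀⠀⠀⠀⠀⠀⠀⠀⠀
⠀⠀⠀⠿⠒⠒⠒⣿⠀
⠀⠀⠿⣿⠿⣿⠒⠒⠀
⠀⠒⣿⠒⠂⠒⣿⠴⠀
⠒⠒⠂⠒⣾⠂⠒⠒⠀
⠂⠴⠒⠒⠒⠿⠒⠒⠀
⠒⣿⠒⠒⣿⠂⠿⠴⠀
⠿⠒⠴⠒⣿⠒⠒⠀⠀
⠂⠴⠒⣿⣿⠒⠀⠀⠀

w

⠀⠀⠀⠀⠀⠀⠀⠀⠀
⠀⠀⠀⠀⠿⠒⠒⠒⣿
⠀⠀⠂⠿⣿⠿⣿⠒⠒
⠀⠀⠒⣿⠒⠂⠒⣿⠴
⠴⠒⠒⠂⣾⣿⠂⠒⠒
⠒⠂⠴⠒⠒⠒⠿⠒⠒
⣿⠒⣿⠒⠒⣿⠂⠿⠴
⠒⠿⠒⠴⠒⣿⠒⠒⠀
⠿⠂⠴⠒⣿⣿⠒⠀⠀

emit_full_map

⠀⠀⠀⠀⠀⠀⠀⠀⠿⠒⠒⠒⣿
⠀⠀⠀⠀⠀⠀⠂⠿⣿⠿⣿⠒⠒
⠀⠀⠀⠀⠀⠀⠒⣿⠒⠂⠒⣿⠴
⠀⠀⠀⠀⠴⠒⠒⠂⣾⣿⠂⠒⠒
⠀⠀⠀⠀⠒⠂⠴⠒⠒⠒⠿⠒⠒
⠀⠀⠀⠒⣿⠒⣿⠒⠒⣿⠂⠿⠴
⠀⠀⠴⠂⠒⠿⠒⠴⠒⣿⠒⠒⠀
⠒⠒⠂⠒⠿⠂⠴⠒⣿⣿⠒⠀⠀
⠿⠒⠿⠴⣿⠒⠒⠒⠿⠒⠴⠀⠀
⠿⣿⠒⠒⠂⣿⠴⠒⠒⣿⠒⠀⠀
⠂⠒⣿⠂⠂⠒⠿⠂⠿⠂⠀⠀⠀
⣿⣿⠒⠂⠒⠒⠒⠀⠀⠀⠀⠀⠀
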